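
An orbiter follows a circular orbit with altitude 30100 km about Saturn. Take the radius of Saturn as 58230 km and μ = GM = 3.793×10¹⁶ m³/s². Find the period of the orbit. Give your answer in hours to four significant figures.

r = 58230 + 30100 = 88330 km = 8.8330×10⁷ m.
Kepler's third law: T = 2π√(r³/μ) = 2π√((8.833×10⁷)³ / 3.793×10¹⁶).
r³/μ = 1.817×10⁷ s², so T = 2π × 4.263×10³ = 2.678×10⁴ s.
Converting: 2.678×10⁴ s ÷ 3600 = 7.440 hours.

T ≈ 7.440 hours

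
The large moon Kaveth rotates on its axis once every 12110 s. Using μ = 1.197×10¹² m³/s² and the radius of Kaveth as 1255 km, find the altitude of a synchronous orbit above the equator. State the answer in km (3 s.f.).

A synchronous orbit has period T, so by Kepler's third law a = (μT²/4π²)^(1/3).
μT²/4π² = 1.197×10¹² × (1.211×10⁴)² / 39.48 = 4.447×10¹⁸ m³.
a = 1.644×10⁶ m = 1644.4 km.
Altitude h = a − R = 1644.4 − 1255 = 389.40 km.

h_sync ≈ 389 km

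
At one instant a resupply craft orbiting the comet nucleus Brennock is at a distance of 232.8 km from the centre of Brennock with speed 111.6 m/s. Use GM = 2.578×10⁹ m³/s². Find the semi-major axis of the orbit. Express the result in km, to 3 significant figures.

a ≈ 266 km

r = 2.328×10⁵ m.
Specific orbital energy ε = v²/2 − μ/r = (111.6)²/2 − 2.578×10⁹/2.328×10⁵ = -4.847×10³ J/kg.
Since ε = −μ/(2a), a = −μ/(2ε) = 2.660×10⁵ m = 265.96 km.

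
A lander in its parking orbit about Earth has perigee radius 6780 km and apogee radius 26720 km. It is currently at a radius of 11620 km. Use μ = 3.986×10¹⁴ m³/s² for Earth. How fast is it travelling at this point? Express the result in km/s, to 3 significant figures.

Semi-major axis a = (r_p + r_a)/2 = 16750 km = 1.675×10⁷ m.
Vis-viva: v² = μ(2/r − 1/a) = 3.986×10¹⁴ × (1.721×10⁻⁷ − 5.970×10⁻⁸) = 4.481×10⁷ m²/s².
v = 6694 m/s = 6.694 km/s.

v ≈ 6.69 km/s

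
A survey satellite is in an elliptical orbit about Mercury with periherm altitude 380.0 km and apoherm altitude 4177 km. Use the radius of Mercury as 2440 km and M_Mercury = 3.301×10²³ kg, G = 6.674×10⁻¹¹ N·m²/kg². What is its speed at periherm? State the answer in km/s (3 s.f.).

v ≈ 3.31 km/s

μ = GM = 6.674×10⁻¹¹ × 3.301×10²³ = 2.203×10¹³ m³/s².
r_p = 2440 + 380.0 = 2820.0 km = 2.8200×10⁶ m.
r_a = 2440 + 4177 = 6617.0 km = 6.6170×10⁶ m.
Semi-major axis a = (r_p + r_a)/2 = 4718.5 km = 4.718×10⁶ m.
Vis-viva: v² = μ(2/r − 1/a) = 2.203×10¹³ × (7.092×10⁻⁷ − 2.119×10⁻⁷) = 1.096×10⁷ m²/s².
v = 3310 m/s = 3.310 km/s.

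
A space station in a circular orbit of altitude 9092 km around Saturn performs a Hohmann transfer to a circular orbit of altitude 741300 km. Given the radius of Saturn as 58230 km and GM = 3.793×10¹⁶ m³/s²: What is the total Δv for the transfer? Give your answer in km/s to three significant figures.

Δv_total ≈ 12.7 km/s

r₁ = 58230 + 9092 = 67322 km = 6.7322×10⁷ m.
r₂ = 58230 + 741300 = 799530 km = 7.9953×10⁸ m.
Transfer ellipse a_t = (r₁ + r₂)/2 = 4.334×10⁸ m.
At r₁: circular v_c1 = √(μ/r₁) = 23740 m/s; transfer-perikrone v_p = √[μ(2/r₁ − 1/a_t)] = 32240 m/s.
Δv₁ = v_p − v_c1 = 8502 m/s.
At r₂: circular v_c2 = √(μ/r₂) = 6888 m/s; transfer-apokrone v_a = √[μ(2/r₂ − 1/a_t)] = 2715 m/s.
Δv₂ = v_c2 − v_a = 4173 m/s.
Total Δv = Δv₁ + Δv₂ = 12680 m/s = 12.68 km/s.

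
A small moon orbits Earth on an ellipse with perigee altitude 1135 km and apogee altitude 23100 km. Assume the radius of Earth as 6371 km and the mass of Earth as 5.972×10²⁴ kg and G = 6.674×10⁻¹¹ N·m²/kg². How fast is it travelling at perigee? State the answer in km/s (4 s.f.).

v ≈ 9.200 km/s

μ = GM = 6.674×10⁻¹¹ × 5.972×10²⁴ = 3.986×10¹⁴ m³/s².
r_p = 6371 + 1135 = 7506.0 km = 7.5060×10⁶ m.
r_a = 6371 + 23100 = 29471 km = 2.9471×10⁷ m.
Semi-major axis a = (r_p + r_a)/2 = 18488 km = 1.849×10⁷ m.
Vis-viva: v² = μ(2/r − 1/a) = 3.986×10¹⁴ × (2.665×10⁻⁷ − 5.409×10⁻⁸) = 8.464×10⁷ m²/s².
v = 9200 m/s = 9.200 km/s.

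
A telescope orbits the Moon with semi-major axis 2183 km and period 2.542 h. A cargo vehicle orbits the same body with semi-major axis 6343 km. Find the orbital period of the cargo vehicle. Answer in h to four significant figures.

Kepler's third law: T² ∝ a³, so T₂ = T₁ (a₂/a₁)^(3/2).
a₂/a₁ = 2.906, (a₂/a₁)^(3/2) = 4.953.
T₂ = 2.542 × 4.953 = 12.59 h.

T₂ ≈ 12.59 h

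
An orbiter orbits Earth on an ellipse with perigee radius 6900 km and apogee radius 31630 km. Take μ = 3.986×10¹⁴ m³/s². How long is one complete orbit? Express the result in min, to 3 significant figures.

Semi-major axis a = (r_p + r_a)/2 = (6900.0 + 31630)/2 = 19265 km = 1.926×10⁷ m.
By Kepler's third law T = 2π√(a³/μ) = 2π × 4.235×10³ = 2.661×10⁴ s.
= 443.5 min.

T ≈ 444 min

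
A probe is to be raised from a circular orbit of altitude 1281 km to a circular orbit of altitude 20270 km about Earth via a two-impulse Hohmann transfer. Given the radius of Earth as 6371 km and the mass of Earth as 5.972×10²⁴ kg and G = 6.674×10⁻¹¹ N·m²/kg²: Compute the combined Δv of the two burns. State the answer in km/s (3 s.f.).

μ = GM = 6.674×10⁻¹¹ × 5.972×10²⁴ = 3.986×10¹⁴ m³/s².
r₁ = 6371 + 1281 = 7652.0 km = 7.6520×10⁶ m.
r₂ = 6371 + 20270 = 26641 km = 2.6641×10⁷ m.
Transfer ellipse a_t = (r₁ + r₂)/2 = 1.715×10⁷ m.
At r₁: circular v_c1 = √(μ/r₁) = 7217 m/s; transfer-perigee v_p = √[μ(2/r₁ − 1/a_t)] = 8996 m/s.
Δv₁ = v_p − v_c1 = 1779 m/s.
At r₂: circular v_c2 = √(μ/r₂) = 3868 m/s; transfer-apogee v_a = √[μ(2/r₂ − 1/a_t)] = 2584 m/s.
Δv₂ = v_c2 − v_a = 1284 m/s.
Total Δv = Δv₁ + Δv₂ = 3063 m/s = 3.063 km/s.

Δv_total ≈ 3.06 km/s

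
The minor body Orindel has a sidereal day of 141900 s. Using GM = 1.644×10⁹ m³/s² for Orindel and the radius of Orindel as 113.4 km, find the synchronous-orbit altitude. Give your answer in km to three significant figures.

h_sync ≈ 830 km

A synchronous orbit has period T, so by Kepler's third law a = (μT²/4π²)^(1/3).
μT²/4π² = 1.644×10⁹ × (1.419×10⁵)² / 39.48 = 8.385×10¹⁷ m³.
a = 9.430×10⁵ m = 942.98 km.
Altitude h = a − R = 942.98 − 113.4 = 829.58 km.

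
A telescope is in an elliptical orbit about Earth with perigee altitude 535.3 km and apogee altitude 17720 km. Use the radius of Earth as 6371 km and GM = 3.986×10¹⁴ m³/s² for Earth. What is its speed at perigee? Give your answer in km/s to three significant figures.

v ≈ 9.47 km/s

r_p = 6371 + 535.3 = 6906.3 km = 6.9063×10⁶ m.
r_a = 6371 + 17720 = 24091 km = 2.4091×10⁷ m.
Semi-major axis a = (r_p + r_a)/2 = 15499 km = 1.550×10⁷ m.
Vis-viva: v² = μ(2/r − 1/a) = 3.986×10¹⁴ × (2.896×10⁻⁷ − 6.452×10⁻⁸) = 8.971×10⁷ m²/s².
v = 9472 m/s = 9.472 km/s.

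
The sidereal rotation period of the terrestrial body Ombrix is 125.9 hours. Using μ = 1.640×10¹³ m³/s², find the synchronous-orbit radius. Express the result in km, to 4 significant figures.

r_sync ≈ 44030 km

T = 125.9 hours = 4.532×10⁵ s.
A synchronous orbit has period T, so by Kepler's third law a = (μT²/4π²)^(1/3).
μT²/4π² = 1.640×10¹³ × (4.532×10⁵)² / 39.48 = 8.534×10²² m³.
a = 4.403×10⁷ m = 44026 km.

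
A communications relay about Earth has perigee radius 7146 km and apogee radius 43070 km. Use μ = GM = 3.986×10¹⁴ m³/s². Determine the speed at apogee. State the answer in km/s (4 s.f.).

Semi-major axis a = (r_p + r_a)/2 = 25108 km = 2.511×10⁷ m.
Vis-viva: v² = μ(2/r − 1/a) = 3.986×10¹⁴ × (4.644×10⁻⁸ − 3.983×10⁻⁸) = 2.634×10⁶ m²/s².
v = 1623 m/s = 1.623 km/s.

v ≈ 1.623 km/s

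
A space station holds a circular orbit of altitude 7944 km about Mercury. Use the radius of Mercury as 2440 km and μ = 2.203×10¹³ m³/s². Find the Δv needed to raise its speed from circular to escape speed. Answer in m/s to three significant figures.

r = 2440 + 7944 = 10384 km = 1.0384×10⁷ m.
Circular speed v_c = √(μ/r) = 1457 m/s.
Escape speed v_esc = √(2μ/r) = √2 × v_c = 2060 m/s.
Δv = v_esc − v_c = 603.3 m/s.

Δv ≈ 603 m/s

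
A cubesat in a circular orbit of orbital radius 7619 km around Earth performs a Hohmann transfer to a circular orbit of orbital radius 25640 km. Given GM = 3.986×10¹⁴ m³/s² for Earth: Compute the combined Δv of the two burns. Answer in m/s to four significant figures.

r₁ = 7619 km = 7.619×10⁶ m.
r₂ = 25640 km = 2.564×10⁷ m.
Transfer ellipse a_t = (r₁ + r₂)/2 = 1.663×10⁷ m.
At r₁: circular v_c1 = √(μ/r₁) = 7233 m/s; transfer-perigee v_p = √[μ(2/r₁ − 1/a_t)] = 8981 m/s.
Δv₁ = v_p − v_c1 = 1748 m/s.
At r₂: circular v_c2 = √(μ/r₂) = 3943 m/s; transfer-apogee v_a = √[μ(2/r₂ − 1/a_t)] = 2669 m/s.
Δv₂ = v_c2 − v_a = 1274 m/s.
Total Δv = Δv₁ + Δv₂ = 3022 m/s.

Δv_total ≈ 3022 m/s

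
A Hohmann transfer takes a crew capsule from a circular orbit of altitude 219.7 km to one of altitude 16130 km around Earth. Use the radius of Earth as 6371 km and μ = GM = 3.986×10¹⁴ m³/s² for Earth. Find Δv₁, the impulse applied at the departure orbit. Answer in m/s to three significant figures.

Δv ≈ 1900 m/s

r₁ = 6371 + 219.7 = 6590.7 km = 6.5907×10⁶ m.
r₂ = 6371 + 16130 = 22501 km = 2.2501×10⁷ m.
Transfer ellipse a_t = (r₁ + r₂)/2 = 1.455×10⁷ m.
At r₁: circular v_c1 = √(μ/r₁) = 7777 m/s; transfer-perigee v_p = √[μ(2/r₁ − 1/a_t)] = 9672 m/s.
Δv₁ = v_p − v_c1 = 1896 m/s.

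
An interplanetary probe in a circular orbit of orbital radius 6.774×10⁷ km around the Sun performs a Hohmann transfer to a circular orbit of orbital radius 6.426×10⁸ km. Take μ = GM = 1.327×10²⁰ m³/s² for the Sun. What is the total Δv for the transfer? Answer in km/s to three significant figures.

Δv_total ≈ 23.4 km/s

r₁ = 6.774×10⁷ km = 6.774×10¹⁰ m.
r₂ = 6.426×10⁸ km = 6.426×10¹¹ m.
Transfer ellipse a_t = (r₁ + r₂)/2 = 3.552×10¹¹ m.
At r₁: circular v_c1 = √(μ/r₁) = 44260 m/s; transfer-perihelion v_p = √[μ(2/r₁ − 1/a_t)] = 59530 m/s.
Δv₁ = v_p − v_c1 = 15270 m/s.
At r₂: circular v_c2 = √(μ/r₂) = 14370 m/s; transfer-aphelion v_a = √[μ(2/r₂ − 1/a_t)] = 6276 m/s.
Δv₂ = v_c2 − v_a = 8094 m/s.
Total Δv = Δv₁ + Δv₂ = 23370 m/s = 23.37 km/s.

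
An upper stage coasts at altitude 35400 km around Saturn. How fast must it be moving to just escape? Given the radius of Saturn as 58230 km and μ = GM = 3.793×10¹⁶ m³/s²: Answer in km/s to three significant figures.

r = 58230 + 35400 = 93630 km = 9.3630×10⁷ m.
Escape speed v_esc = √(2μ/r) = √(2 × 3.793×10¹⁶ / 9.363×10⁷) = √(8.102×10⁸) = 28460 m/s.
= 28.46 km/s.

v_esc ≈ 28.5 km/s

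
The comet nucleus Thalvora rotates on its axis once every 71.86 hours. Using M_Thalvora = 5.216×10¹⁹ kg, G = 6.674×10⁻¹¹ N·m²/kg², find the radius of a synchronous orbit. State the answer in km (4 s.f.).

μ = GM = 6.674×10⁻¹¹ × 5.216×10¹⁹ = 3.481×10⁹ m³/s².
T = 71.86 hours = 2.587×10⁵ s.
A synchronous orbit has period T, so by Kepler's third law a = (μT²/4π²)^(1/3).
μT²/4π² = 3.481×10⁹ × (2.587×10⁵)² / 39.48 = 5.901×10¹⁸ m³.
a = 1.807×10⁶ m = 1807.1 km.

r_sync ≈ 1807 km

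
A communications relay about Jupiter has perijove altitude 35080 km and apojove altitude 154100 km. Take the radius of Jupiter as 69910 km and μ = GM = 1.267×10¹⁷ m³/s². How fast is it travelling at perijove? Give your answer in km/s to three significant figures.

v ≈ 40.5 km/s

r_p = 69910 + 35080 = 104990 km = 1.0499×10⁸ m.
r_a = 69910 + 154100 = 224010 km = 2.2401×10⁸ m.
Semi-major axis a = (r_p + r_a)/2 = 1.6450×10⁵ km = 1.645×10⁸ m.
Vis-viva: v² = μ(2/r − 1/a) = 1.267×10¹⁷ × (1.905×10⁻⁸ − 6.079×10⁻⁹) = 1.643×10⁹ m²/s².
v = 40540 m/s = 40.54 km/s.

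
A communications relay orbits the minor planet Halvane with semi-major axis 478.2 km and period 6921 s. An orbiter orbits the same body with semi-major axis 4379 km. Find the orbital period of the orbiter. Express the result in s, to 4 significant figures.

T₂ ≈ 1.918×10⁵ s

Kepler's third law: T² ∝ a³, so T₂ = T₁ (a₂/a₁)^(3/2).
a₂/a₁ = 9.157, (a₂/a₁)^(3/2) = 27.71.
T₂ = 6921 × 27.71 = 1.918×10⁵ s.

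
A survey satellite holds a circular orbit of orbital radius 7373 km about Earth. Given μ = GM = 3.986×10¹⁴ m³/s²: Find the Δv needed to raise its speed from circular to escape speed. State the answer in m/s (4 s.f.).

Δv ≈ 3046 m/s

r = 7373 km = 7.373×10⁶ m.
Circular speed v_c = √(μ/r) = 7353 m/s.
Escape speed v_esc = √(2μ/r) = √2 × v_c = 10400 m/s.
Δv = v_esc − v_c = 3046 m/s.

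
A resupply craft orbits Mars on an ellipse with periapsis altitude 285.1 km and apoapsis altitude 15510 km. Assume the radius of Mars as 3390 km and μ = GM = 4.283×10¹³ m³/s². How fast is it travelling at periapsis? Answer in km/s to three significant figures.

r_p = 3390 + 285.1 = 3675.1 km = 3.6751×10⁶ m.
r_a = 3390 + 15510 = 18900 km = 1.8900×10⁷ m.
Semi-major axis a = (r_p + r_a)/2 = 11288 km = 1.129×10⁷ m.
Vis-viva: v² = μ(2/r − 1/a) = 4.283×10¹³ × (5.442×10⁻⁷ − 8.859×10⁻⁸) = 1.951×10⁷ m²/s².
v = 4417 m/s = 4.417 km/s.

v ≈ 4.42 km/s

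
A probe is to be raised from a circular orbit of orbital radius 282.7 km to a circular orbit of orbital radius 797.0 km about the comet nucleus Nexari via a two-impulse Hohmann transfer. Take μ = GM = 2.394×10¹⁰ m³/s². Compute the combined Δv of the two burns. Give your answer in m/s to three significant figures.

Δv_total ≈ 110 m/s

r₁ = 282.7 km = 2.827×10⁵ m.
r₂ = 797.0 km = 7.970×10⁵ m.
Transfer ellipse a_t = (r₁ + r₂)/2 = 5.398×10⁵ m.
At r₁: circular v_c1 = √(μ/r₁) = 291.0 m/s; transfer-periapsis v_p = √[μ(2/r₁ − 1/a_t)] = 353.6 m/s.
Δv₁ = v_p − v_c1 = 62.58 m/s.
At r₂: circular v_c2 = √(μ/r₂) = 173.3 m/s; transfer-apoapsis v_a = √[μ(2/r₂ − 1/a_t)] = 125.4 m/s.
Δv₂ = v_c2 − v_a = 47.90 m/s.
Total Δv = Δv₁ + Δv₂ = 110.5 m/s.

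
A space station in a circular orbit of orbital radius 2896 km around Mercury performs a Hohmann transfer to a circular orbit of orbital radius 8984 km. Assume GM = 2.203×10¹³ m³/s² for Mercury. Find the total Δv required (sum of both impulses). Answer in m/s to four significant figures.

Δv_total ≈ 1106 m/s

r₁ = 2896 km = 2.896×10⁶ m.
r₂ = 8984 km = 8.984×10⁶ m.
Transfer ellipse a_t = (r₁ + r₂)/2 = 5.940×10⁶ m.
At r₁: circular v_c1 = √(μ/r₁) = 2758 m/s; transfer-periherm v_p = √[μ(2/r₁ − 1/a_t)] = 3392 m/s.
Δv₁ = v_p − v_c1 = 633.9 m/s.
At r₂: circular v_c2 = √(μ/r₂) = 1566 m/s; transfer-apoherm v_a = √[μ(2/r₂ − 1/a_t)] = 1093 m/s.
Δv₂ = v_c2 − v_a = 472.5 m/s.
Total Δv = Δv₁ + Δv₂ = 1106 m/s.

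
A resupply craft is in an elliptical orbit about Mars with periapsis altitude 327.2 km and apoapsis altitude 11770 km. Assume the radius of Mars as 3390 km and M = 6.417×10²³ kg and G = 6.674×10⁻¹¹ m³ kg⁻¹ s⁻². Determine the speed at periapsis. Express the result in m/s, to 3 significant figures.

v ≈ 4300 m/s

μ = GM = 6.674×10⁻¹¹ × 6.417×10²³ = 4.283×10¹³ m³/s².
r_p = 3390 + 327.2 = 3717.2 km = 3.7172×10⁶ m.
r_a = 3390 + 11770 = 15160 km = 1.5160×10⁷ m.
Semi-major axis a = (r_p + r_a)/2 = 9438.6 km = 9.439×10⁶ m.
Vis-viva: v² = μ(2/r − 1/a) = 4.283×10¹³ × (5.380×10⁻⁷ − 1.059×10⁻⁷) = 1.851×10⁷ m²/s².
v = 4302 m/s.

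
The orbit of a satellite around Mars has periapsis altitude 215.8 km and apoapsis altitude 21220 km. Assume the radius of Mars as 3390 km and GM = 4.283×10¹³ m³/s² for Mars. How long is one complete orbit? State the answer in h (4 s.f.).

r_p = 3390 + 215.8 = 3605.8 km = 3.6058×10⁶ m.
r_a = 3390 + 21220 = 24610 km = 2.4610×10⁷ m.
Semi-major axis a = (r_p + r_a)/2 = (3605.8 + 24610)/2 = 14108 km = 1.411×10⁷ m.
By Kepler's third law T = 2π√(a³/μ) = 2π × 8.097×10³ = 5.087×10⁴ s.
= 14.13 h.

T ≈ 14.13 h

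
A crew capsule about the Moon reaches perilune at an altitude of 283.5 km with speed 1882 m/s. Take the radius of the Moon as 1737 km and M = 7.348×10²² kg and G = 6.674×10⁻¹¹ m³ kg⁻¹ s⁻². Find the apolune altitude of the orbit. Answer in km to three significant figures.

apolune altitude ≈ 3720 km

μ = GM = 6.674×10⁻¹¹ × 7.348×10²² = 4.904×10¹² m³/s².
r_p = 1737 + 283.5 = 2020.5 km = 2.020×10⁶ m.
Specific energy ε = v²/2 − μ/r = -6.562×10⁵ J/kg, so a = −μ/(2ε) = 3.737×10⁶ m.
The apsides satisfy r_p + r_a = 2a, so the apolune radius is 2a − r_p = 5.453×10⁶ m = 5453.1 km.
Apolune altitude = 5453.1 − 1737 = 3716.1 km.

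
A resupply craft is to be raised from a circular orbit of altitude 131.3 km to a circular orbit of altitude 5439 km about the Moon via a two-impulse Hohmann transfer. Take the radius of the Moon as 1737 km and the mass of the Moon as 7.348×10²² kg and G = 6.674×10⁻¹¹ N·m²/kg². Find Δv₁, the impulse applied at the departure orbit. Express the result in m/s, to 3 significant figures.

μ = GM = 6.674×10⁻¹¹ × 7.348×10²² = 4.904×10¹² m³/s².
r₁ = 1737 + 131.3 = 1868.3 km = 1.8683×10⁶ m.
r₂ = 1737 + 5439 = 7176.0 km = 7.1760×10⁶ m.
Transfer ellipse a_t = (r₁ + r₂)/2 = 4.522×10⁶ m.
At r₁: circular v_c1 = √(μ/r₁) = 1620 m/s; transfer-perilune v_p = √[μ(2/r₁ − 1/a_t)] = 2041 m/s.
Δv₁ = v_p − v_c1 = 420.8 m/s.

Δv ≈ 421 m/s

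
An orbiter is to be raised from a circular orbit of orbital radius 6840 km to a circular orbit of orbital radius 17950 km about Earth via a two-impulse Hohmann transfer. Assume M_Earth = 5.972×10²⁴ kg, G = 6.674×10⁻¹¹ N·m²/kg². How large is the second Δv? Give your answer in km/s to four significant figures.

Δv ≈ 1.212 km/s

μ = GM = 6.674×10⁻¹¹ × 5.972×10²⁴ = 3.986×10¹⁴ m³/s².
r₁ = 6840 km = 6.840×10⁶ m.
r₂ = 17950 km = 1.795×10⁷ m.
Transfer ellipse a_t = (r₁ + r₂)/2 = 1.240×10⁷ m.
At r₁: circular v_c1 = √(μ/r₁) = 7634 m/s; transfer-perigee v_p = √[μ(2/r₁ − 1/a_t)] = 9186 m/s.
At r₂: circular v_c2 = √(μ/r₂) = 4712 m/s; transfer-apogee v_a = √[μ(2/r₂ − 1/a_t)] = 3500 m/s.
Δv₂ = v_c2 − v_a = 1212 m/s.
= 1.212 km/s.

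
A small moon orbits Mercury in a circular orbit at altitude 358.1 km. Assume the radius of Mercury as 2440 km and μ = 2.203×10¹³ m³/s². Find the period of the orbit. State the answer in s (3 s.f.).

T ≈ 6270 s

r = 2440 + 358.1 = 2798.1 km = 2.7981×10⁶ m.
Kepler's third law: T = 2π√(r³/μ) = 2π√((2.798×10⁶)³ / 2.203×10¹³).
r³/μ = 9.944×10⁵ s², so T = 2π × 9.972×10² = 6.266×10³ s.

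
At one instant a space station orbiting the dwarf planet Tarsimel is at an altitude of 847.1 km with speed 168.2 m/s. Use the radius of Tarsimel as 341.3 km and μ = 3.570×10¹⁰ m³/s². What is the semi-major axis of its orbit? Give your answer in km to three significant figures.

a ≈ 1120 km

r = 341.3 + 847.1 = 1188.4 km = 1.188×10⁶ m.
Vis-viva rearranged: 1/a = 2/r − v²/μ = 1.683×10⁻⁶ − 7.925×10⁻⁷ = 8.905×10⁻⁷ m⁻¹.
a = 1.123×10⁶ m = 1123.0 km.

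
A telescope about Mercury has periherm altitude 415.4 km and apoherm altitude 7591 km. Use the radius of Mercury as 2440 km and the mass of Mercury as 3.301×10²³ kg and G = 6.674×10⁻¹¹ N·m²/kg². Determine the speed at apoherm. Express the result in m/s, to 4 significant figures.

v ≈ 986.6 m/s

μ = GM = 6.674×10⁻¹¹ × 3.301×10²³ = 2.203×10¹³ m³/s².
r_p = 2440 + 415.4 = 2855.4 km = 2.8554×10⁶ m.
r_a = 2440 + 7591 = 10031 km = 1.0031×10⁷ m.
Semi-major axis a = (r_p + r_a)/2 = 6443.2 km = 6.443×10⁶ m.
Vis-viva: v² = μ(2/r − 1/a) = 2.203×10¹³ × (1.994×10⁻⁷ − 1.552×10⁻⁷) = 9.733×10⁵ m²/s².
v = 986.6 m/s.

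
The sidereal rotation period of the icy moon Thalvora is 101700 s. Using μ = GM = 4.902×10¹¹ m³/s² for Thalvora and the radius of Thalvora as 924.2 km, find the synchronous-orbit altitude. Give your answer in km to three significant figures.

A synchronous orbit has period T, so by Kepler's third law a = (μT²/4π²)^(1/3).
μT²/4π² = 4.902×10¹¹ × (1.017×10⁵)² / 39.48 = 1.284×10²⁰ m³.
a = 5.045×10⁶ m = 5045.3 km.
Altitude h = a − R = 5045.3 − 924.2 = 4121.1 km.

h_sync ≈ 4120 km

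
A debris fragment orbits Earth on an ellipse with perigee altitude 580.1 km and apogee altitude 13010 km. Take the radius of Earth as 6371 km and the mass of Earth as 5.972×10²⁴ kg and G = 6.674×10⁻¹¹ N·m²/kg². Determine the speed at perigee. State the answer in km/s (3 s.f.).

μ = GM = 6.674×10⁻¹¹ × 5.972×10²⁴ = 3.986×10¹⁴ m³/s².
r_p = 6371 + 580.1 = 6951.1 km = 6.9511×10⁶ m.
r_a = 6371 + 13010 = 19381 km = 1.9381×10⁷ m.
Semi-major axis a = (r_p + r_a)/2 = 13166 km = 1.317×10⁷ m.
Vis-viva: v² = μ(2/r − 1/a) = 3.986×10¹⁴ × (2.877×10⁻⁷ − 7.595×10⁻⁸) = 8.441×10⁷ m²/s².
v = 9187 m/s = 9.187 km/s.

v ≈ 9.19 km/s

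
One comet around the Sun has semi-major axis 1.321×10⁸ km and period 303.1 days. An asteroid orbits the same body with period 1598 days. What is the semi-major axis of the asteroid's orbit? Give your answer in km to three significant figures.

Kepler's third law: a³ ∝ T², so a₂ = a₁ (T₂/T₁)^(2/3).
T₂/T₁ = 5.272, (T₂/T₁)^(2/3) = 3.029.
a₂ = 1.321×10⁸ × 3.029 = 4.002×10⁸ km.

a₂ ≈ 4.00×10⁸ km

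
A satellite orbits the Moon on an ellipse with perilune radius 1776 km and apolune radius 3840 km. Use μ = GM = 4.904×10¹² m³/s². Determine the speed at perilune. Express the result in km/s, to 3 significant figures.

v ≈ 1.94 km/s

Semi-major axis a = (r_p + r_a)/2 = 2808.0 km = 2.808×10⁶ m.
Vis-viva: v² = μ(2/r − 1/a) = 4.904×10¹² × (1.126×10⁻⁶ − 3.561×10⁻⁷) = 3.776×10⁶ m²/s².
v = 1943 m/s = 1.943 km/s.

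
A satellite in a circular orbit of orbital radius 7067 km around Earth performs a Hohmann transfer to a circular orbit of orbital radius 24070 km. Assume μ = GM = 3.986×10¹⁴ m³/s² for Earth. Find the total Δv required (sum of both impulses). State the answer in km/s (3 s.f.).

Δv_total ≈ 3.16 km/s

r₁ = 7067 km = 7.067×10⁶ m.
r₂ = 24070 km = 2.407×10⁷ m.
Transfer ellipse a_t = (r₁ + r₂)/2 = 1.557×10⁷ m.
At r₁: circular v_c1 = √(μ/r₁) = 7510 m/s; transfer-perigee v_p = √[μ(2/r₁ − 1/a_t)] = 9338 m/s.
Δv₁ = v_p − v_c1 = 1828 m/s.
At r₂: circular v_c2 = √(μ/r₂) = 4069 m/s; transfer-apogee v_a = √[μ(2/r₂ − 1/a_t)] = 2742 m/s.
Δv₂ = v_c2 − v_a = 1328 m/s.
Total Δv = Δv₁ + Δv₂ = 3156 m/s = 3.156 km/s.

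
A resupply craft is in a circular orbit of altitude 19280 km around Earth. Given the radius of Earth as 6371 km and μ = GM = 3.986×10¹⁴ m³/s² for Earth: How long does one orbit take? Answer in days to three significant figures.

T ≈ 0.473 days

r = 6371 + 19280 = 25651 km = 2.5651×10⁷ m.
Kepler's third law: T = 2π√(r³/μ) = 2π√((2.565×10⁷)³ / 3.986×10¹⁴).
r³/μ = 4.234×10⁷ s², so T = 2π × 6.507×10³ = 4.089×10⁴ s.
Converting: 4.089×10⁴ s ÷ 86400 = 0.4732 days.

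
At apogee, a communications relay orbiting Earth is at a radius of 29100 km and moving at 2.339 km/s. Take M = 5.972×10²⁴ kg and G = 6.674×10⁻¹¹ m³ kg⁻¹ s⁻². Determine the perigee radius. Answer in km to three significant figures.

μ = GM = 6.674×10⁻¹¹ × 5.972×10²⁴ = 3.986×10¹⁴ m³/s².
r_a = 2.910×10⁷ m.
Specific energy ε = v²/2 − μ/r = -1.096×10⁷ J/kg, so a = −μ/(2ε) = 1.818×10⁷ m.
The apsides satisfy r_p + r_a = 2a, so the perigee radius is 2a − r_a = 7.262×10⁶ m = 7262.2 km.

perigee radius ≈ 7260 km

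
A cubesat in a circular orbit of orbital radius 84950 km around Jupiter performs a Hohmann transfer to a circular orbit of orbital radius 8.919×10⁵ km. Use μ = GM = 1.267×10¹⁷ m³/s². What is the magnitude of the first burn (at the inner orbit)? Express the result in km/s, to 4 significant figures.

r₁ = 84950 km = 8.495×10⁷ m.
r₂ = 8.919×10⁵ km = 8.919×10⁸ m.
Transfer ellipse a_t = (r₁ + r₂)/2 = 4.884×10⁸ m.
At r₁: circular v_c1 = √(μ/r₁) = 38620 m/s; transfer-perijove v_p = √[μ(2/r₁ − 1/a_t)] = 52190 m/s.
Δv₁ = v_p − v_c1 = 13570 m/s.
= 13.57 km/s.

Δv ≈ 13.57 km/s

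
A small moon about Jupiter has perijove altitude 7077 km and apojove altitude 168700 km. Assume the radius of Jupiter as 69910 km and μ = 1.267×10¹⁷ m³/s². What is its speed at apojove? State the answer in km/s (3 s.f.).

r_p = 69910 + 7077 = 76987 km = 7.6987×10⁷ m.
r_a = 69910 + 168700 = 238610 km = 2.3861×10⁸ m.
Semi-major axis a = (r_p + r_a)/2 = 1.5780×10⁵ km = 1.578×10⁸ m.
Vis-viva: v² = μ(2/r − 1/a) = 1.267×10¹⁷ × (8.382×10⁻⁹ − 6.337×10⁻⁹) = 2.591×10⁸ m²/s².
v = 16100 m/s = 16.10 km/s.

v ≈ 16.1 km/s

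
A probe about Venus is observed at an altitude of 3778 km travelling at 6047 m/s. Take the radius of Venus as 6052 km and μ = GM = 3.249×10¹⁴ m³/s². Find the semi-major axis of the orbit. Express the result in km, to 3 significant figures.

r = 6052 + 3778 = 9830.0 km = 9.830×10⁶ m.
Specific orbital energy ε = v²/2 − μ/r = (6047)²/2 − 3.249×10¹⁴/9.830×10⁶ = -1.477×10⁷ J/kg.
Since ε = −μ/(2a), a = −μ/(2ε) = 1.100×10⁷ m = 11000 km.

a ≈ 11000 km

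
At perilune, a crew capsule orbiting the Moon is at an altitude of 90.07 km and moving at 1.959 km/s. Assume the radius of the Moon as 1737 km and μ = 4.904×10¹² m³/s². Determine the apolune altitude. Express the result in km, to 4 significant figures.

r_p = 1737 + 90.07 = 1827.1 km = 1.827×10⁶ m.
Specific energy ε = v²/2 − μ/r = -7.652×10⁵ J/kg, so a = −μ/(2ε) = 3.204×10⁶ m.
The apsides satisfy r_p + r_a = 2a, so the apolune radius is 2a − r_p = 4.581×10⁶ m = 4581.4 km.
Apolune altitude = 4581.4 − 1737 = 2844.4 km.

apolune altitude ≈ 2844 km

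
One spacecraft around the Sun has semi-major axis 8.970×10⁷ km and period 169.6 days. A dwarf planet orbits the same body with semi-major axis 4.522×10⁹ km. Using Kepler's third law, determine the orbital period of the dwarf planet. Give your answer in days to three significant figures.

T₂ ≈ 60700 days

Kepler's third law: T² ∝ a³, so T₂ = T₁ (a₂/a₁)^(3/2).
a₂/a₁ = 50.41, (a₂/a₁)^(3/2) = 357.9.
T₂ = 169.6 × 357.9 = 60710 days.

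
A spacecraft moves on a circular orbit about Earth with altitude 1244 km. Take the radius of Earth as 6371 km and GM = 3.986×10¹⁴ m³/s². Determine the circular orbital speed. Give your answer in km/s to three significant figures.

r = 6371 + 1244 = 7615.0 km = 7.6150×10⁶ m.
For a circular orbit v = √(μ/r) = √(3.986×10¹⁴ / 7.615×10⁶) = √(5.234×10⁷) = 7235 m/s.
That is 7.235 km/s.

v ≈ 7.23 km/s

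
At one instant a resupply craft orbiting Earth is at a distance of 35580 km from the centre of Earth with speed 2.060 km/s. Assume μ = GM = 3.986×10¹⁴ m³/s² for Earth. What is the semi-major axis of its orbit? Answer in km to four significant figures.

a ≈ 21950 km

r = 3.558×10⁷ m.
Specific orbital energy ε = v²/2 − μ/r = (2060)²/2 − 3.986×10¹⁴/3.558×10⁷ = -9.081×10⁶ J/kg.
Since ε = −μ/(2a), a = −μ/(2ε) = 2.195×10⁷ m = 21947 km.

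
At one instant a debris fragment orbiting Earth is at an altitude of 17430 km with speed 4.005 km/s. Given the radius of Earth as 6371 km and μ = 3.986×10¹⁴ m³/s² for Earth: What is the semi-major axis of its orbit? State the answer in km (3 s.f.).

a ≈ 22800 km

r = 6371 + 17430 = 23801 km = 2.380×10⁷ m.
Vis-viva rearranged: 1/a = 2/r − v²/μ = 8.403×10⁻⁸ − 4.024×10⁻⁸ = 4.379×10⁻⁸ m⁻¹.
a = 2.284×10⁷ m = 22837 km.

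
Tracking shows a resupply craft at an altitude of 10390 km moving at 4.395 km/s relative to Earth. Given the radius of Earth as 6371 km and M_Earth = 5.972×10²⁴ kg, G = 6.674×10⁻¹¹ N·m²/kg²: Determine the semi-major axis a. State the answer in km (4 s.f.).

μ = GM = 6.674×10⁻¹¹ × 5.972×10²⁴ = 3.986×10¹⁴ m³/s².
r = 6371 + 10390 = 16761 km = 1.676×10⁷ m.
Specific orbital energy ε = v²/2 − μ/r = (4395)²/2 − 3.986×10¹⁴/1.676×10⁷ = -1.412×10⁷ J/kg.
Since ε = −μ/(2a), a = −μ/(2ε) = 1.411×10⁷ m = 14112 km.

a ≈ 14110 km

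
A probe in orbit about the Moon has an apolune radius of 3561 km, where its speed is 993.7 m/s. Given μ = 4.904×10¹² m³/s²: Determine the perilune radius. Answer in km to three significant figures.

r_a = 3.561×10⁶ m.
Specific energy ε = v²/2 − μ/r = -8.834×10⁵ J/kg, so a = −μ/(2ε) = 2.776×10⁶ m.
The apsides satisfy r_p + r_a = 2a, so the perilune radius is 2a − r_a = 1.990×10⁶ m = 1990.1 km.

perilune radius ≈ 1990 km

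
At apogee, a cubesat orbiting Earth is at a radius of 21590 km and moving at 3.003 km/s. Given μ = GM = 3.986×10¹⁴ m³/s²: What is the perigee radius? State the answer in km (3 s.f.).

perigee radius ≈ 6980 km

r_a = 2.159×10⁷ m.
Specific energy ε = v²/2 − μ/r = -1.395×10⁷ J/kg, so a = −μ/(2ε) = 1.428×10⁷ m.
The apsides satisfy r_p + r_a = 2a, so the perigee radius is 2a − r_a = 6.977×10⁶ m = 6976.8 km.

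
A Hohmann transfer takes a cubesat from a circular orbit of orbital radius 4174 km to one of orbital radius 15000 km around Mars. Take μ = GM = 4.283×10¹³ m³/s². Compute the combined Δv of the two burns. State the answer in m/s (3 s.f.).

Δv_total ≈ 1380 m/s

r₁ = 4174 km = 4.174×10⁶ m.
r₂ = 15000 km = 1.500×10⁷ m.
Transfer ellipse a_t = (r₁ + r₂)/2 = 9.587×10⁶ m.
At r₁: circular v_c1 = √(μ/r₁) = 3203 m/s; transfer-periapsis v_p = √[μ(2/r₁ − 1/a_t)] = 4007 m/s.
Δv₁ = v_p − v_c1 = 803.5 m/s.
At r₂: circular v_c2 = √(μ/r₂) = 1690 m/s; transfer-apoapsis v_a = √[μ(2/r₂ − 1/a_t)] = 1115 m/s.
Δv₂ = v_c2 − v_a = 574.8 m/s.
Total Δv = Δv₁ + Δv₂ = 1378 m/s.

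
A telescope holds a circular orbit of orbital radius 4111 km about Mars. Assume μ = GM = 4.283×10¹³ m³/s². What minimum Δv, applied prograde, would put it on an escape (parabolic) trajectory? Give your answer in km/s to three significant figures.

Δv ≈ 1.34 km/s

r = 4111 km = 4.111×10⁶ m.
Circular speed v_c = √(μ/r) = 3228 m/s.
Escape speed v_esc = √(2μ/r) = √2 × v_c = 4565 m/s.
Δv = v_esc − v_c = 1337 m/s = 1.337 km/s.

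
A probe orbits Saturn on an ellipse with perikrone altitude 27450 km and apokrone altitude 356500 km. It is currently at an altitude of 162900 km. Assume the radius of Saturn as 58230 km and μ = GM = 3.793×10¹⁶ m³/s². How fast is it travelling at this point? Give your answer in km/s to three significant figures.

v ≈ 13.8 km/s

r_p = 58230 + 27450 = 85680 km = 8.5680×10⁷ m.
r_a = 58230 + 356500 = 414730 km = 4.1473×10⁸ m.
r = 58230 + 162900 = 2.2113×10⁵ km = 2.211×10⁸ m.
Semi-major axis a = (r_p + r_a)/2 = 2.5020×10⁵ km = 2.502×10⁸ m.
Vis-viva: v² = μ(2/r − 1/a) = 3.793×10¹⁶ × (9.044×10⁻⁹ − 3.997×10⁻⁹) = 1.915×10⁸ m²/s².
v = 13840 m/s = 13.84 km/s.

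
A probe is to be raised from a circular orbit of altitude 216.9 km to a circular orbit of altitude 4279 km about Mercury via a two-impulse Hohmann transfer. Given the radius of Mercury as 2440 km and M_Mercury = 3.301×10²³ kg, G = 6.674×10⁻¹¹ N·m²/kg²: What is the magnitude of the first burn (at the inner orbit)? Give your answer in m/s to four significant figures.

μ = GM = 6.674×10⁻¹¹ × 3.301×10²³ = 2.203×10¹³ m³/s².
r₁ = 2440 + 216.9 = 2656.9 km = 2.6569×10⁶ m.
r₂ = 2440 + 4279 = 6719.0 km = 6.7190×10⁶ m.
Transfer ellipse a_t = (r₁ + r₂)/2 = 4.688×10⁶ m.
At r₁: circular v_c1 = √(μ/r₁) = 2880 m/s; transfer-periherm v_p = √[μ(2/r₁ − 1/a_t)] = 3447 m/s.
Δv₁ = v_p − v_c1 = 567.8 m/s.

Δv ≈ 567.8 m/s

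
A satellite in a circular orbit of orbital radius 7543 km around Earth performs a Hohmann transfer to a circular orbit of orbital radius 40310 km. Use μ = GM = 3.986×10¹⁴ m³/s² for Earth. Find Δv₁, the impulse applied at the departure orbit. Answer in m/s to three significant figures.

Δv ≈ 2170 m/s

r₁ = 7543 km = 7.543×10⁶ m.
r₂ = 40310 km = 4.031×10⁷ m.
Transfer ellipse a_t = (r₁ + r₂)/2 = 2.393×10⁷ m.
At r₁: circular v_c1 = √(μ/r₁) = 7269 m/s; transfer-perigee v_p = √[μ(2/r₁ − 1/a_t)] = 9435 m/s.
Δv₁ = v_p − v_c1 = 2166 m/s.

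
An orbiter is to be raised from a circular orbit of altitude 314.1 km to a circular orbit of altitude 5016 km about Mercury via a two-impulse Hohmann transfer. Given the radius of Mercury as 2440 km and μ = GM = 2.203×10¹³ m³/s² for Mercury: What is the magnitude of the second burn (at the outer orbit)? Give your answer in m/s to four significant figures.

r₁ = 2440 + 314.1 = 2754.1 km = 2.7541×10⁶ m.
r₂ = 2440 + 5016 = 7456.0 km = 7.4560×10⁶ m.
Transfer ellipse a_t = (r₁ + r₂)/2 = 5.105×10⁶ m.
At r₁: circular v_c1 = √(μ/r₁) = 2828 m/s; transfer-periherm v_p = √[μ(2/r₁ − 1/a_t)] = 3418 m/s.
At r₂: circular v_c2 = √(μ/r₂) = 1719 m/s; transfer-apoherm v_a = √[μ(2/r₂ − 1/a_t)] = 1263 m/s.
Δv₂ = v_c2 − v_a = 456.4 m/s.

Δv ≈ 456.4 m/s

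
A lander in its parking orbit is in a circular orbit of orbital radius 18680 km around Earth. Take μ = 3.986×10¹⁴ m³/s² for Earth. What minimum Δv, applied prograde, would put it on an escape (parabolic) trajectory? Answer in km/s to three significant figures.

r = 18680 km = 1.868×10⁷ m.
Circular speed v_c = √(μ/r) = 4619 m/s.
Escape speed v_esc = √(2μ/r) = √2 × v_c = 6533 m/s.
Δv = v_esc − v_c = 1913 m/s = 1.913 km/s.

Δv ≈ 1.91 km/s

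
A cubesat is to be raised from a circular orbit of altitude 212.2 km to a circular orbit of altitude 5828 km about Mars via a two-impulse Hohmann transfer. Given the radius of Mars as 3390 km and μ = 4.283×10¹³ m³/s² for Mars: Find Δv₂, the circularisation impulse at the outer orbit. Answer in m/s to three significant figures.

Δv ≈ 540 m/s

r₁ = 3390 + 212.2 = 3602.2 km = 3.6022×10⁶ m.
r₂ = 3390 + 5828 = 9218.0 km = 9.2180×10⁶ m.
Transfer ellipse a_t = (r₁ + r₂)/2 = 6.410×10⁶ m.
At r₁: circular v_c1 = √(μ/r₁) = 3448 m/s; transfer-periapsis v_p = √[μ(2/r₁ − 1/a_t)] = 4135 m/s.
At r₂: circular v_c2 = √(μ/r₂) = 2156 m/s; transfer-apoapsis v_a = √[μ(2/r₂ − 1/a_t)] = 1616 m/s.
Δv₂ = v_c2 − v_a = 539.7 m/s.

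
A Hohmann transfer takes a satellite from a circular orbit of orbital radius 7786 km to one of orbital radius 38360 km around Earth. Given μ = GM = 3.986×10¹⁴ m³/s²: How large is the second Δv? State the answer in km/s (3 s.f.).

Δv ≈ 1.35 km/s

r₁ = 7786 km = 7.786×10⁶ m.
r₂ = 38360 km = 3.836×10⁷ m.
Transfer ellipse a_t = (r₁ + r₂)/2 = 2.307×10⁷ m.
At r₁: circular v_c1 = √(μ/r₁) = 7155 m/s; transfer-perigee v_p = √[μ(2/r₁ − 1/a_t)] = 9226 m/s.
At r₂: circular v_c2 = √(μ/r₂) = 3224 m/s; transfer-apogee v_a = √[μ(2/r₂ − 1/a_t)] = 1873 m/s.
Δv₂ = v_c2 − v_a = 1351 m/s.
= 1.351 km/s.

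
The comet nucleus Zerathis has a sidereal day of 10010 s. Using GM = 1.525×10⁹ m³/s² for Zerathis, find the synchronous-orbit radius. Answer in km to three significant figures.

A synchronous orbit has period T, so by Kepler's third law a = (μT²/4π²)^(1/3).
μT²/4π² = 1.525×10⁹ × (1.001×10⁴)² / 39.48 = 3.871×10¹⁵ m³.
a = 1.570×10⁵ m = 157.01 km.

r_sync ≈ 157 km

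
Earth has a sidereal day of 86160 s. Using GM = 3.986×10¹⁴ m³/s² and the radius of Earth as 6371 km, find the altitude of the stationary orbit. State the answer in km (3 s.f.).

A synchronous orbit has period T, so by Kepler's third law a = (μT²/4π²)^(1/3).
μT²/4π² = 3.986×10¹⁴ × (8.616×10⁴)² / 39.48 = 7.495×10²² m³.
a = 4.216×10⁷ m = 42163 km.
Altitude h = a − R = 42163 − 6371 = 35792 km.

h_sync ≈ 35800 km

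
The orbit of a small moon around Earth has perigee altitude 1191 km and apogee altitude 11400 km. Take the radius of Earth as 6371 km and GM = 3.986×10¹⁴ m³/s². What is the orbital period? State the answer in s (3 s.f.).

T ≈ 14200 s

r_p = 6371 + 1191 = 7562.0 km = 7.5620×10⁶ m.
r_a = 6371 + 11400 = 17771 km = 1.7771×10⁷ m.
Semi-major axis a = (r_p + r_a)/2 = (7562.0 + 17771)/2 = 12666 km = 1.267×10⁷ m.
By Kepler's third law T = 2π√(a³/μ) = 2π × 2.258×10³ = 1.419×10⁴ s.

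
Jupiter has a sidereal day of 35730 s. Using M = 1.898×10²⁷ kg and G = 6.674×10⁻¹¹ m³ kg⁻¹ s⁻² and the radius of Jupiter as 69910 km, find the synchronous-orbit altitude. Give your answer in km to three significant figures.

μ = GM = 6.674×10⁻¹¹ × 1.898×10²⁷ = 1.267×10¹⁷ m³/s².
A synchronous orbit has period T, so by Kepler's third law a = (μT²/4π²)^(1/3).
μT²/4π² = 1.267×10¹⁷ × (3.573×10⁴)² / 39.48 = 4.096×10²⁴ m³.
a = 1.600×10⁸ m = 1.6000×10⁵ km.
Altitude h = a − R = 1.6000×10⁵ − 69910 = 90094 km.

h_sync ≈ 90100 km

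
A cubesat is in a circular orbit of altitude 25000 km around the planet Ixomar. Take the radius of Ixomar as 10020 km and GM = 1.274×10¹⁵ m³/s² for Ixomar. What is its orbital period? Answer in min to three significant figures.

r = 10020 + 25000 = 35020 km = 3.5020×10⁷ m.
Kepler's third law: T = 2π√(r³/μ) = 2π√((3.502×10⁷)³ / 1.274×10¹⁵).
r³/μ = 3.371×10⁷ s², so T = 2π × 5.806×10³ = 3.648×10⁴ s.
Converting: 3.648×10⁴ s ÷ 60.00 = 608.0 min.

T ≈ 608 min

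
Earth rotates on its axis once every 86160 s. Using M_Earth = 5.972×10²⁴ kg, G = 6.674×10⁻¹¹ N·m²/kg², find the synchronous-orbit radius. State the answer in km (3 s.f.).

μ = GM = 6.674×10⁻¹¹ × 5.972×10²⁴ = 3.986×10¹⁴ m³/s².
A synchronous orbit has period T, so by Kepler's third law a = (μT²/4π²)^(1/3).
μT²/4π² = 3.986×10¹⁴ × (8.616×10⁴)² / 39.48 = 7.495×10²² m³.
a = 4.216×10⁷ m = 42162 km.

r_sync ≈ 42200 km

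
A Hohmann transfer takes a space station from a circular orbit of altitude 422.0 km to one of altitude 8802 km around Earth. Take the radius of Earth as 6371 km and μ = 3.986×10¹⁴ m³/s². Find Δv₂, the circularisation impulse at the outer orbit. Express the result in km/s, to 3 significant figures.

Δv ≈ 1.09 km/s

r₁ = 6371 + 422.0 = 6793.0 km = 6.7930×10⁶ m.
r₂ = 6371 + 8802 = 15173 km = 1.5173×10⁷ m.
Transfer ellipse a_t = (r₁ + r₂)/2 = 1.098×10⁷ m.
At r₁: circular v_c1 = √(μ/r₁) = 7660 m/s; transfer-perigee v_p = √[μ(2/r₁ − 1/a_t)] = 9004 m/s.
At r₂: circular v_c2 = √(μ/r₂) = 5125 m/s; transfer-apogee v_a = √[μ(2/r₂ − 1/a_t)] = 4031 m/s.
Δv₂ = v_c2 − v_a = 1095 m/s.
= 1.095 km/s.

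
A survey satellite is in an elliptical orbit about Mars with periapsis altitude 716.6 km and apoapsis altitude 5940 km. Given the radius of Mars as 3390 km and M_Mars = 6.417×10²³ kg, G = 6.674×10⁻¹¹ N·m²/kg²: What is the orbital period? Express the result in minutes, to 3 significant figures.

μ = GM = 6.674×10⁻¹¹ × 6.417×10²³ = 4.283×10¹³ m³/s².
r_p = 3390 + 716.6 = 4106.6 km = 4.1066×10⁶ m.
r_a = 3390 + 5940 = 9330.0 km = 9.3300×10⁶ m.
Semi-major axis a = (r_p + r_a)/2 = (4106.6 + 9330.0)/2 = 6718.3 km = 6.718×10⁶ m.
By Kepler's third law T = 2π√(a³/μ) = 2π × 2.661×10³ = 1.672×10⁴ s.
= 278.6 minutes.

T ≈ 279 minutes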